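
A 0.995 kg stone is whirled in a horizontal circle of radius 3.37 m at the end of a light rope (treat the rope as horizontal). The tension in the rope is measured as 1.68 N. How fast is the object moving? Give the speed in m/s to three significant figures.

T = m v²/r ⇒ v = √(T r / m) = √(1.68 × 3.37 / 0.995) = √5.690 = 2.385 m/s.

2.39 m/s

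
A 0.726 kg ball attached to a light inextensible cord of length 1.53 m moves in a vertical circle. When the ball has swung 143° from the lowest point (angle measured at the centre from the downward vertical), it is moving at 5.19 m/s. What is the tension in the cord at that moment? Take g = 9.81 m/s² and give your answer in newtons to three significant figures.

Take the radial direction toward the centre of the circle as positive. The component of the weight along the string toward the centre is −mg cos φ (φ measured from the bottom), so Newton's second law along the string gives T − mg cos φ = m v²/r.
cos 143° = -0.7986, so T = m(v²/r + g cos φ) = 0.726 × ((5.19)²/1.53 + 9.81 × -0.7986) = 0.726 × (17.61 + (-7.835)) = 0.726 × 9.771 = 7.094 N.

7.09 N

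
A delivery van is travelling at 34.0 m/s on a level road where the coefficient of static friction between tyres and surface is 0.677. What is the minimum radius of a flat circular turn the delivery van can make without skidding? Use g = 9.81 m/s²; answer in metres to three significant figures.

174 m

At the limit, μ_s m g = m v²/r, so r_min = v²/(μ_s g) = (34.0)²/(0.677 × 9.81) = 1156/6.641 = 174.1 m.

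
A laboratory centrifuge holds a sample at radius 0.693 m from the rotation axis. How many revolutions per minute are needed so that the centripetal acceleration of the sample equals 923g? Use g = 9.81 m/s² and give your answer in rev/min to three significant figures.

Require ω²r = 923g, so ω = √(923 × 9.81/0.693) = 114.3 rad/s.
In rev/min: ω × 60/(2π) = 114.3 × 60/(2π) = 1092 rev/min.

1090 rev/min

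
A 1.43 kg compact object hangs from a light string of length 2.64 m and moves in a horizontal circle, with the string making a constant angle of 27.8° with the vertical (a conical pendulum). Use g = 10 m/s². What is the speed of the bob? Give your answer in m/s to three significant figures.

2.55 m/s

The radius of the circle is r = L sinθ = 2.64 × sin 27.8° = 1.231 m.
Horizontally T sinθ = mv²/r and vertically T cosθ = mg, so tanθ = v²/(rg).
v = √(r g tanθ) = √(1.231 × 10.0 × 0.5272) = √6.492 = 2.548 m/s.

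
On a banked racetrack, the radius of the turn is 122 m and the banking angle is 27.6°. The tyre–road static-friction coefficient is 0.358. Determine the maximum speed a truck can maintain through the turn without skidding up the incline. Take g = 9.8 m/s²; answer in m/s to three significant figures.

At the maximum speed, friction acts down the slope at its limiting value f = μN. Radially (horizontal, toward centre): N sinθ + μN cosθ = mv²/r. Vertically: N cosθ − μN sinθ = mg.
Dividing: v² = r g (sinθ + μcosθ)/(cosθ − μsinθ).
sinθ + μcosθ = 0.4633 + 0.358×0.8862 = 0.7806; cosθ − μsinθ = 0.8862 − 0.358×0.4633 = 0.7203.
v² = 122 × 9.8 × 0.7806/0.7203 = 1296 m²/s², so v = 35.99 m/s.

36.0 m/s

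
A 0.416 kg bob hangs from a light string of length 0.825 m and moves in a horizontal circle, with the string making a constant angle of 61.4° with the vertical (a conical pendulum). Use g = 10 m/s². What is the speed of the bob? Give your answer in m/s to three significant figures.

The radius of the circle is r = L sinθ = 0.825 × sin 61.4° = 0.7243 m.
Horizontally T sinθ = mv²/r and vertically T cosθ = mg, so tanθ = v²/(rg).
v = √(r g tanθ) = √(0.7243 × 10.0 × 1.834) = √13.29 = 3.645 m/s.

3.64 m/s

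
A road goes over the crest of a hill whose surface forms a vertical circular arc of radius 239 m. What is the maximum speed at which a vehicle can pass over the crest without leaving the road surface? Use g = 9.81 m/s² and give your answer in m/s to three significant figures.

48.4 m/s

At the crest the centre of the circle is below the vehicle, so the net downward (centripetal) force is mg − N = mv²/r.
The vehicle leaves the road when N → 0, giving v_max = √(g r) = √(9.81 × 239) = 48.42 m/s.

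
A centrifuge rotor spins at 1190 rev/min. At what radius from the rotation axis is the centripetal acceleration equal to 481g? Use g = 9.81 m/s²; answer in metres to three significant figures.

ω = 1190 rev/min × 2π/60 = 124.6 rad/s.
a_c = ω²r = 481g ⇒ r = 481 × 9.81 / (124.6)² = 4719/15530 = 0.3039 m.

0.304 m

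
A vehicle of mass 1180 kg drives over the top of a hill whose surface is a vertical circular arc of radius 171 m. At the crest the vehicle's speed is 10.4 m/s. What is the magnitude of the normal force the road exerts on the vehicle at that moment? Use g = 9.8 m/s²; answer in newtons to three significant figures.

At the crest the centripetal acceleration points downward (toward the centre of the arc), so mg − N = mv²/r.
N = m(g − v²/r) = 1180 × (9.8 − (10.4)²/171) = 1180 × (9.8 − 0.6325) = 1180 × 9.167 = 10820 N.

10800 N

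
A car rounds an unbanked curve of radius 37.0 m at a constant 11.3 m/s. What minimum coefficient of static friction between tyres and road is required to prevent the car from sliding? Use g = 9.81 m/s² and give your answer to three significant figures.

0.352

Friction provides the centripetal force: μ_s m g = m v²/r, so μ_s = v²/(g r) = (11.30)²/(9.81 × 37.0) = 127.7/363.0 = 0.3518.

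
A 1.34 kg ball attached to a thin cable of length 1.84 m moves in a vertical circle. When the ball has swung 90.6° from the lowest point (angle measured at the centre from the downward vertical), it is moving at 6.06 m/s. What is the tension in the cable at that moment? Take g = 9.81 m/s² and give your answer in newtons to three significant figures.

26.6 N

Take the radial direction toward the centre of the circle as positive. The component of the weight along the string toward the centre is −mg cos φ (φ measured from the bottom), so Newton's second law along the string gives T − mg cos φ = m v²/r.
cos 90.6° = -0.01047, so T = m(v²/r + g cos φ) = 1.34 × ((6.06)²/1.84 + 9.81 × -0.01047) = 1.34 × (19.96 + (-0.1027)) = 1.34 × 19.86 = 26.61 N.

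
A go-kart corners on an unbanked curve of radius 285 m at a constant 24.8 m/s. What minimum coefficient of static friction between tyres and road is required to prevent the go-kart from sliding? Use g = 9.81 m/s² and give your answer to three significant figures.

0.220

Friction provides the centripetal force: μ_s m g = m v²/r, so μ_s = v²/(g r) = (24.80)²/(9.81 × 285) = 615.0/2796 = 0.2200.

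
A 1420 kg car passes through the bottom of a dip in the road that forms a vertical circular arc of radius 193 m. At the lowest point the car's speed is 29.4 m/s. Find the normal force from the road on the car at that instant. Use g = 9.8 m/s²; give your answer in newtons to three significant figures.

20300 N

At the lowest point, N points up (toward the centre) and the weight mg points down (away from the centre), so the net inward force is N − mg = mv²/r.
N = m(v²/r + g) = 1420 × ((29.4)²/193 + 9.8) = 1420 × (4.479 + 9.8) = 1420 × 14.28 = 20280 N.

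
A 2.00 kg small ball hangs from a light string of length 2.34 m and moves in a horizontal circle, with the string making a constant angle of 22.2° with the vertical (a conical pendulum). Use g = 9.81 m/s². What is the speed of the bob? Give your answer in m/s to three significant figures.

1.88 m/s

The radius of the circle is r = L sinθ = 2.34 × sin 22.2° = 0.8841 m.
Horizontally T sinθ = mv²/r and vertically T cosθ = mg, so tanθ = v²/(rg).
v = √(r g tanθ) = √(0.8841 × 9.81 × 0.4081) = √3.540 = 1.881 m/s.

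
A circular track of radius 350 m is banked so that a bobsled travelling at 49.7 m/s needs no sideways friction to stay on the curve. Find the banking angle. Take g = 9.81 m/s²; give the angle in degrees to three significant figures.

With no friction, the horizontal component of the normal force provides the centripetal force: N sinθ = mv²/r, while N cosθ = mg vertically.
Dividing: tanθ = v²/(r g) = (49.7)²/(350 × 9.81) = 2470/3434 = 0.7194.
θ = arctan(0.7194) = 35.73°.

35.7°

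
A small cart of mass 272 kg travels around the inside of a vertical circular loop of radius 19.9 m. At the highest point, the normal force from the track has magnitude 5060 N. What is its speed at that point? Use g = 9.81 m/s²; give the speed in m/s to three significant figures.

23.8 m/s

At the top, N + mg = mv²/r, so v = √(r(N/m + g)) = √(19.9 × (5060/272 + 9.81)) = √(19.9 × 28.41) = √565.4 = 23.78 m/s.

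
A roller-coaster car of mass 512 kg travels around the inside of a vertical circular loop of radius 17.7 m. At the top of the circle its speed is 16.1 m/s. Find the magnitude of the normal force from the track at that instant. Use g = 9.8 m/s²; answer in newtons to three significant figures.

At the top, both N and the weight mg point inward (toward the centre), so N + mg = mv²/r.
N = m(v²/r − g) = 512 × ((16.1)²/17.7 − 9.8) = 512 × (14.64 − 9.8) = 512 × 4.845 = 2480 N.

2480 N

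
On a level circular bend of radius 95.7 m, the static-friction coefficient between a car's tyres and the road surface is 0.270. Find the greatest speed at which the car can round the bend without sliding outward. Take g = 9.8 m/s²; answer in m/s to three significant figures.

15.9 m/s

On a flat curve, static friction is the only horizontal force, so it must supply the full centripetal force: μ_s m g = m v²/r.
Mass cancels: v_max = √(μ_s g r) = √(0.270 × 9.8 × 95.7) = √253.2 = 15.91 m/s.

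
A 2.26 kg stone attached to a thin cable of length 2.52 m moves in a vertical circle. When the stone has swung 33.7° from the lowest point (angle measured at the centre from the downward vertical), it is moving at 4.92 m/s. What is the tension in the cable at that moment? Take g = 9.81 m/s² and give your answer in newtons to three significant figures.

Take the radial direction toward the centre of the circle as positive. The component of the weight along the string toward the centre is −mg cos φ (φ measured from the bottom), so Newton's second law along the string gives T − mg cos φ = m v²/r.
cos 33.7° = 0.8320, so T = m(v²/r + g cos φ) = 2.26 × ((4.92)²/2.52 + 9.81 × 0.8320) = 2.26 × (9.606 + (8.161)) = 2.26 × 17.77 = 40.15 N.

40.2 N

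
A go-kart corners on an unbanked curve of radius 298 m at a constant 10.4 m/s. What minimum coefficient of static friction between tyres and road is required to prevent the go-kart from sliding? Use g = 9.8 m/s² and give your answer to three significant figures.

0.0370

Friction provides the centripetal force: μ_s m g = m v²/r, so μ_s = v²/(g r) = (10.40)²/(9.8 × 298) = 108.2/2920 = 0.03704.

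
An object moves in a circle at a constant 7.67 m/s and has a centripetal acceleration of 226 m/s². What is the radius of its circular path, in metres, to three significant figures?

0.260 m

a_c = v²/r ⇒ r = v²/a_c = (7.67)²/226 = 58.83/226 = 0.2603 m.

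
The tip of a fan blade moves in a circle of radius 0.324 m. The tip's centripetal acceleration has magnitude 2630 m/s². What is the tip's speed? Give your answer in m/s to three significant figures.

a_c = v²/r ⇒ v = √(a_c · r) = √(2630 × 0.324) = √852.1 = 29.19 m/s.

29.2 m/s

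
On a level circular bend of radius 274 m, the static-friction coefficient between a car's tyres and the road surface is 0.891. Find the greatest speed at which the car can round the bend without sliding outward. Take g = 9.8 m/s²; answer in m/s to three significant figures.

On a flat curve, static friction is the only horizontal force, so it must supply the full centripetal force: μ_s m g = m v²/r.
Mass cancels: v_max = √(μ_s g r) = √(0.891 × 9.8 × 274) = √2393 = 48.91 m/s.

48.9 m/s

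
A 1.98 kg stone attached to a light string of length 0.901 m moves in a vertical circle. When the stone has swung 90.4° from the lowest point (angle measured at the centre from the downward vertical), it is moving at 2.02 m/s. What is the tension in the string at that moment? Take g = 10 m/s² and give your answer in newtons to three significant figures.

8.83 N

Take the radial direction toward the centre of the circle as positive. The component of the weight along the string toward the centre is −mg cos φ (φ measured from the bottom), so Newton's second law along the string gives T − mg cos φ = m v²/r.
cos 90.4° = -0.006981, so T = m(v²/r + g cos φ) = 1.98 × ((2.02)²/0.901 + 10.0 × -0.006981) = 1.98 × (4.529 + (-0.06981)) = 1.98 × 4.459 = 8.829 N.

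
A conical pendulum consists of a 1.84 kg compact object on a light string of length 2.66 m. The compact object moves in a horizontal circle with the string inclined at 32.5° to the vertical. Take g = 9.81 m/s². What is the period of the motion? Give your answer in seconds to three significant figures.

3.00 s

r = L sinθ = 1.429 m. From T sinθ = mω²r and T cosθ = mg: tanθ = ω²r/g, so ω² = g tanθ / r = g/(L cosθ).
ω = √(g/(L cosθ)) = √(9.81/(2.66 × 0.8434)) = √4.373 = 2.091 rad/s.
Period = 2π/ω = 3.005 s.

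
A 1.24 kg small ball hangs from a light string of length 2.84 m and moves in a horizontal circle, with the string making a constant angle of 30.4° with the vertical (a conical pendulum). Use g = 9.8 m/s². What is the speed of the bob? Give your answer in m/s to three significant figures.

The radius of the circle is r = L sinθ = 2.84 × sin 30.4° = 1.437 m.
Horizontally T sinθ = mv²/r and vertically T cosθ = mg, so tanθ = v²/(rg).
v = √(r g tanθ) = √(1.437 × 9.8 × 0.5867) = √8.263 = 2.875 m/s.

2.87 m/s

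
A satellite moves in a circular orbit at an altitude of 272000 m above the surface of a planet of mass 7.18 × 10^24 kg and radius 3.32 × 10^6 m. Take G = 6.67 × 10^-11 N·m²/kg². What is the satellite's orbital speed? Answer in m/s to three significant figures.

11500 m/s

Orbital radius r = R + h = 3.32 × 10^6 + 272000 = 3.592 × 10^6 m.
Gravity supplies the centripetal force: G M m / r² = m v² / r, so v = √(GM/r).
v = √(6.67 × 10^-11 × 7.18 × 10^24 / 3.592 × 10^6) = √(1.333 × 10^8) = 11550 m/s.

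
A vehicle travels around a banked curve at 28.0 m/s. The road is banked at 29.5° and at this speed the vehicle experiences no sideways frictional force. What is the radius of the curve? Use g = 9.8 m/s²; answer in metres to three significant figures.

141 m

Frictionless banking: tanθ = v²/(rg), so r = v²/(g tanθ).
r = (28.0)²/(9.8 × tan 29.5°) = 784.0/(9.8 × 0.5658) = 784.0/5.545 = 141.4 m.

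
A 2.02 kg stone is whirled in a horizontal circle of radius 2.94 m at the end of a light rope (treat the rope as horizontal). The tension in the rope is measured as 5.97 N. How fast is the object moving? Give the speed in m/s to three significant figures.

T = m v²/r ⇒ v = √(T r / m) = √(5.97 × 2.94 / 2.02) = √8.689 = 2.948 m/s.

2.95 m/s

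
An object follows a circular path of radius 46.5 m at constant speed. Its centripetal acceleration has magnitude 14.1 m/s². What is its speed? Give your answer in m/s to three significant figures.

25.6 m/s

a_c = v²/r ⇒ v = √(a_c · r) = √(14.1 × 46.5) = √655.6 = 25.61 m/s.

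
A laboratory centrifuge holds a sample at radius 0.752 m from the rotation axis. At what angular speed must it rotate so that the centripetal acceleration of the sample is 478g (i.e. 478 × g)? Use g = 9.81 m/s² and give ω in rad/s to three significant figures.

79.0 rad/s

Centripetal acceleration a_c = ω²r. Setting ω²r = 478g:
ω = √(478g / r) = √(478 × 9.81 / 0.752) = √6236 = 78.97 rad/s.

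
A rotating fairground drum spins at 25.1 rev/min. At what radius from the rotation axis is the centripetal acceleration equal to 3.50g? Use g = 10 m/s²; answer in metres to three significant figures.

5.07 m

ω = 25.1 rev/min × 2π/60 = 2.628 rad/s.
a_c = ω²r = 3.50g ⇒ r = 3.50 × 10.0 / (2.628)² = 35.00/6.909 = 5.066 m.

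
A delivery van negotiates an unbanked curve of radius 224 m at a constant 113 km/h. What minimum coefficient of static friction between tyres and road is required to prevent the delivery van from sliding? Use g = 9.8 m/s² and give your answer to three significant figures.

0.449

v = 113/3.6 = 31.39 m/s.
Friction provides the centripetal force: μ_s m g = m v²/r, so μ_s = v²/(g r) = (31.39)²/(9.8 × 224) = 985.3/2195 = 0.4488.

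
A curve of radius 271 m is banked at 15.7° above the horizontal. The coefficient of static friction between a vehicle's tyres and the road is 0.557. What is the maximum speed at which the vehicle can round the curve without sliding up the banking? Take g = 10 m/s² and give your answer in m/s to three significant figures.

At the maximum speed, friction acts down the slope at its limiting value f = μN. Radially (horizontal, toward centre): N sinθ + μN cosθ = mv²/r. Vertically: N cosθ − μN sinθ = mg.
Dividing: v² = r g (sinθ + μcosθ)/(cosθ − μsinθ).
sinθ + μcosθ = 0.2706 + 0.557×0.9627 = 0.8068; cosθ − μsinθ = 0.9627 − 0.557×0.2706 = 0.8120.
v² = 271 × 10.0 × 0.8068/0.8120 = 2693 m²/s², so v = 51.89 m/s.

51.9 m/s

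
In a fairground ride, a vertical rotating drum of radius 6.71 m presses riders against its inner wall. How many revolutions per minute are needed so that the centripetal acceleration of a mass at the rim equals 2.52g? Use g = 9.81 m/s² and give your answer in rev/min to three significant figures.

Require ω²r = 2.52g, so ω = √(2.52 × 9.81/6.71) = 1.919 rad/s.
In rev/min: ω × 60/(2π) = 1.919 × 60/(2π) = 18.33 rev/min.

18.3 rev/min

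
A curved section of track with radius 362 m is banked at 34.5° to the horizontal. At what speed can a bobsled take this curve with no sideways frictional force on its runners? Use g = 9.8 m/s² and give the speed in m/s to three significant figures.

On a frictionless banked curve, N sinθ = mv²/r and N cosθ = mg, so tanθ = v²/(rg).
v = √(r g tanθ) = √(362 × 9.8 × tan 34.5°) = √(362 × 9.8 × 0.6873) = √2438 = 49.38 m/s.

49.4 m/s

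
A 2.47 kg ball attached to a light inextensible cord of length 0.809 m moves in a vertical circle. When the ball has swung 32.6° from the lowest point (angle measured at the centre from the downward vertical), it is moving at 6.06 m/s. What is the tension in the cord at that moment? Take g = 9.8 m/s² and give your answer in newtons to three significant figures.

133 N

Take the radial direction toward the centre of the circle as positive. The component of the weight along the string toward the centre is −mg cos φ (φ measured from the bottom), so Newton's second law along the string gives T − mg cos φ = m v²/r.
cos 32.6° = 0.8425, so T = m(v²/r + g cos φ) = 2.47 × ((6.06)²/0.809 + 9.8 × 0.8425) = 2.47 × (45.39 + (8.256)) = 2.47 × 53.65 = 132.5 N.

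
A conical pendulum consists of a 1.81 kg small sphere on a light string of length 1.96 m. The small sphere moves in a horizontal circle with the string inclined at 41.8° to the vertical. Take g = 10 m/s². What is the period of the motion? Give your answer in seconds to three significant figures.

2.40 s

r = L sinθ = 1.306 m. From T sinθ = mω²r and T cosθ = mg: tanθ = ω²r/g, so ω² = g tanθ / r = g/(L cosθ).
ω = √(g/(L cosθ)) = √(10.0/(1.96 × 0.7455)) = √6.844 = 2.616 rad/s.
Period = 2π/ω = 2.402 s.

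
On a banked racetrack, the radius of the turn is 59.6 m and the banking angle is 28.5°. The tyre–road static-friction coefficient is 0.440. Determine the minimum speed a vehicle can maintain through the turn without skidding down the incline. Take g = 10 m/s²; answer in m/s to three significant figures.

At the minimum speed, friction acts up the slope at its limiting value f = μN. Radially (horizontal, toward centre): N sinθ − μN cosθ = mv²/r. Vertically: N cosθ + μN sinθ = mg.
Dividing: v² = r g (sinθ − μcosθ)/(cosθ + μsinθ).
sinθ − μcosθ = 0.4772 − 0.440×0.8788 = 0.09048; cosθ + μsinθ = 0.8788 + 0.440×0.4772 = 1.089.
v² = 59.6 × 10.0 × 0.09048/1.089 = 49.53 m²/s², so v = 7.038 m/s.

7.04 m/s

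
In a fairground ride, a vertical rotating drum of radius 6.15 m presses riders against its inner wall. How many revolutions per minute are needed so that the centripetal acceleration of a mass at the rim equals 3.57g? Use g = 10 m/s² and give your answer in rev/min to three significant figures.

23.0 rev/min

Require ω²r = 3.57g, so ω = √(3.57 × 10.0/6.15) = 2.409 rad/s.
In rev/min: ω × 60/(2π) = 2.409 × 60/(2π) = 23.01 rev/min.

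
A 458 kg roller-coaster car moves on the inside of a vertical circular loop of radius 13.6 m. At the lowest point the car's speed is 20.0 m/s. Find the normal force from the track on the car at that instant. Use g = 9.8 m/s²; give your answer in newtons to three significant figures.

At the lowest point, N points up (toward the centre) and the weight mg points down (away from the centre), so the net inward force is N − mg = mv²/r.
N = m(v²/r + g) = 458 × ((20.0)²/13.6 + 9.8) = 458 × (29.41 + 9.8) = 458 × 39.21 = 17960 N.

18000 N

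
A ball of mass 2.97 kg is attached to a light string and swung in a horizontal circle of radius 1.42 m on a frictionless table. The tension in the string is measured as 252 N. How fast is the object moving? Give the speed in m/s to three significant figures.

11.0 m/s

T = m v²/r ⇒ v = √(T r / m) = √(252 × 1.42 / 2.97) = √120.5 = 10.98 m/s.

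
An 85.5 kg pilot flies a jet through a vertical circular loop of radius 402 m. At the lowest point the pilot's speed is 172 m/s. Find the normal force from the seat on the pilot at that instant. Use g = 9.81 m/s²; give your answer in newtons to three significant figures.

7130 N

At the lowest point, N points up (toward the centre) and the weight mg points down (away from the centre), so the net inward force is N − mg = mv²/r.
N = m(v²/r + g) = 85.5 × ((172)²/402 + 9.81) = 85.5 × (73.59 + 9.81) = 85.5 × 83.40 = 7131 N.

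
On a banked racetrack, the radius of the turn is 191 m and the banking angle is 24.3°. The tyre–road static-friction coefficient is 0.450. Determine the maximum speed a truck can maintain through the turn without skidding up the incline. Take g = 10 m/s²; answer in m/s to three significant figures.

At the maximum speed, friction acts down the slope at its limiting value f = μN. Radially (horizontal, toward centre): N sinθ + μN cosθ = mv²/r. Vertically: N cosθ − μN sinθ = mg.
Dividing: v² = r g (sinθ + μcosθ)/(cosθ − μsinθ).
sinθ + μcosθ = 0.4115 + 0.450×0.9114 = 0.8216; cosθ − μsinθ = 0.9114 − 0.450×0.4115 = 0.7262.
v² = 191 × 10.0 × 0.8216/0.7262 = 2161 m²/s², so v = 46.49 m/s.

46.5 m/s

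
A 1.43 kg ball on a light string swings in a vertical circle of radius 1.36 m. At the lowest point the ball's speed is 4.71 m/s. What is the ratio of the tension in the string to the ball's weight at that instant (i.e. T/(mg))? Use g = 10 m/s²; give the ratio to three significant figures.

At the bottom, T − mg = mv²/r, so T = m(v²/r + g) and T/(mg) = v²/(rg) + 1 = (4.71)²/(1.36 × 10.0) + 1 = 1.631 + 1 = 2.631.

2.63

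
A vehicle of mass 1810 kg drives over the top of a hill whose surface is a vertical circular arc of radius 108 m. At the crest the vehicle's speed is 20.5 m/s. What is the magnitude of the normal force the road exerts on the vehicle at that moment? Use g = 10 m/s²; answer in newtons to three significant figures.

11100 N

At the crest the centripetal acceleration points downward (toward the centre of the arc), so mg − N = mv²/r.
N = m(g − v²/r) = 1810 × (10.0 − (20.5)²/108) = 1810 × (10.0 − 3.891) = 1810 × 6.109 = 11060 N.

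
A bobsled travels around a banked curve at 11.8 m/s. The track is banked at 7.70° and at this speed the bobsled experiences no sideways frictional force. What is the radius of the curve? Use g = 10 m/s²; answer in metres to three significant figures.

103 m

Frictionless banking: tanθ = v²/(rg), so r = v²/(g tanθ).
r = (11.8)²/(10.0 × tan 7.70°) = 139.2/(10.0 × 0.1352) = 139.2/1.352 = 103.0 m.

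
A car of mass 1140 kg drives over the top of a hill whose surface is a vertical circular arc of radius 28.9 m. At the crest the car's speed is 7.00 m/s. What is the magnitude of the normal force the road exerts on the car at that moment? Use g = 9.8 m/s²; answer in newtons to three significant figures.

At the crest the centripetal acceleration points downward (toward the centre of the arc), so mg − N = mv²/r.
N = m(g − v²/r) = 1140 × (9.8 − (7.00)²/28.9) = 1140 × (9.8 − 1.696) = 1140 × 8.104 = 9239 N.

9240 N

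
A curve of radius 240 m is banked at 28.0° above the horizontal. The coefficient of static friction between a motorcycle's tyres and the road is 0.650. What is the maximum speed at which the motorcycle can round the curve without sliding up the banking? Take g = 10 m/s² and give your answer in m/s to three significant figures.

At the maximum speed, friction acts down the slope at its limiting value f = μN. Radially (horizontal, toward centre): N sinθ + μN cosθ = mv²/r. Vertically: N cosθ − μN sinθ = mg.
Dividing: v² = r g (sinθ + μcosθ)/(cosθ − μsinθ).
sinθ + μcosθ = 0.4695 + 0.650×0.8829 = 1.043; cosθ − μsinθ = 0.8829 − 0.650×0.4695 = 0.5778.
v² = 240 × 10.0 × 1.043/0.5778 = 4334 m²/s², so v = 65.83 m/s.

65.8 m/s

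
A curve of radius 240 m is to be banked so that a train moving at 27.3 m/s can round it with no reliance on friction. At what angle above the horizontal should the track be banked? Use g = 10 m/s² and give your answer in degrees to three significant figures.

17.3°

For a frictionless banked turn: horizontally N sinθ = mv²/r and vertically N cosθ = mg.
Dividing: tanθ = v²/(r g) = (27.3)²/(240 × 10.0) = 745.3/2400 = 0.3105.
θ = arctan(0.3105) = 17.25°.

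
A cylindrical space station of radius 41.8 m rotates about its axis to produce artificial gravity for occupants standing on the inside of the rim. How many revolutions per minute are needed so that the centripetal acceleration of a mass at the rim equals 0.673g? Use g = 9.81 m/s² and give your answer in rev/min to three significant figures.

3.80 rev/min

Require ω²r = 0.673g, so ω = √(0.673 × 9.81/41.8) = 0.3974 rad/s.
In rev/min: ω × 60/(2π) = 0.3974 × 60/(2π) = 3.795 rev/min.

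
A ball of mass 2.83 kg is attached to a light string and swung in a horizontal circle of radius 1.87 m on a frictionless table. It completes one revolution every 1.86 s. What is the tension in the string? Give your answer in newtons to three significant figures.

v = 2πr/T = 2π × 1.87/1.86 = 6.317 m/s.
The tension is the only horizontal force, so it supplies the full centripetal force: T = m v²/r = 2.83 × (6.317)²/1.87 = 2.83 × 39.90/1.87 = 60.39 N.

60.4 N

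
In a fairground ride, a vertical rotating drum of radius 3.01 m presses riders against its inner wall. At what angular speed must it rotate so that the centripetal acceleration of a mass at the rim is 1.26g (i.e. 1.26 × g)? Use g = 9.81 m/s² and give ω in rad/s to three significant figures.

2.03 rad/s

Centripetal acceleration a_c = ω²r. Setting ω²r = 1.26g:
ω = √(1.26g / r) = √(1.26 × 9.81 / 3.01) = √4.107 = 2.026 rad/s.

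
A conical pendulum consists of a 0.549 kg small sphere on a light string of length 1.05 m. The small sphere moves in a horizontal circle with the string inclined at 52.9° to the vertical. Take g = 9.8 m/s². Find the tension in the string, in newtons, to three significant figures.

Vertically the bob has no acceleration, so T cosθ = mg.
T = mg/cosθ = 0.549 × 9.8 / cos 52.9° = 5.380/0.6032 = 8.919 N.

8.92 N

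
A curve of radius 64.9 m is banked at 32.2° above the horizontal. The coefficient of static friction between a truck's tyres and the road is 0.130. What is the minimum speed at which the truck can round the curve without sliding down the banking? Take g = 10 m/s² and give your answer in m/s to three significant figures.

At the minimum speed, friction acts up the slope at its limiting value f = μN. Radially (horizontal, toward centre): N sinθ − μN cosθ = mv²/r. Vertically: N cosθ + μN sinθ = mg.
Dividing: v² = r g (sinθ − μcosθ)/(cosθ + μsinθ).
sinθ − μcosθ = 0.5329 − 0.130×0.8462 = 0.4229; cosθ + μsinθ = 0.8462 + 0.130×0.5329 = 0.9155.
v² = 64.9 × 10.0 × 0.4229/0.9155 = 299.8 m²/s², so v = 17.31 m/s.

17.3 m/s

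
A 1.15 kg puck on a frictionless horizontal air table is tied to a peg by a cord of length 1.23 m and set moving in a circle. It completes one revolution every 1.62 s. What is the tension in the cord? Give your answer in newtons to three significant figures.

21.3 N

v = 2πr/T = 2π × 1.23/1.62 = 4.771 m/s.
The tension is the only horizontal force, so it supplies the full centripetal force: T = m v²/r = 1.15 × (4.771)²/1.23 = 1.15 × 22.76/1.23 = 21.28 N.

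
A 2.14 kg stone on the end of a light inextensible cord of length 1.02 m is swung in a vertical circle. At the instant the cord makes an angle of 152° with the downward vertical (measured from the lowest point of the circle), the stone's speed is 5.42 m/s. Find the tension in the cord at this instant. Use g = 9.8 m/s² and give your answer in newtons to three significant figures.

43.1 N

Take the radial direction toward the centre of the circle as positive. The component of the weight along the string toward the centre is −mg cos φ (φ measured from the bottom), so Newton's second law along the string gives T − mg cos φ = m v²/r.
cos 152° = -0.8829, so T = m(v²/r + g cos φ) = 2.14 × ((5.42)²/1.02 + 9.8 × -0.8829) = 2.14 × (28.80 + (-8.653)) = 2.14 × 20.15 = 43.12 N.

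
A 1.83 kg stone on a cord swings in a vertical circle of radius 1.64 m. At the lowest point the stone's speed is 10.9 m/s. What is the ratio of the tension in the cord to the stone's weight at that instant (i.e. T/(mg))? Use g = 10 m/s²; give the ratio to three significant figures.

At the bottom, T − mg = mv²/r, so T = m(v²/r + g) and T/(mg) = v²/(rg) + 1 = (10.9)²/(1.64 × 10.0) + 1 = 7.245 + 1 = 8.245.

8.24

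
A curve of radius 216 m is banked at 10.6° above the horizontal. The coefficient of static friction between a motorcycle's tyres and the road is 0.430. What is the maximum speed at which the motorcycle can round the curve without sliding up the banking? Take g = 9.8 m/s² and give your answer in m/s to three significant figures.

37.7 m/s

At the maximum speed, friction acts down the slope at its limiting value f = μN. Radially (horizontal, toward centre): N sinθ + μN cosθ = mv²/r. Vertically: N cosθ − μN sinθ = mg.
Dividing: v² = r g (sinθ + μcosθ)/(cosθ − μsinθ).
sinθ + μcosθ = 0.1840 + 0.430×0.9829 = 0.6066; cosθ − μsinθ = 0.9829 − 0.430×0.1840 = 0.9038.
v² = 216 × 9.8 × 0.6066/0.9038 = 1421 m²/s², so v = 37.69 m/s.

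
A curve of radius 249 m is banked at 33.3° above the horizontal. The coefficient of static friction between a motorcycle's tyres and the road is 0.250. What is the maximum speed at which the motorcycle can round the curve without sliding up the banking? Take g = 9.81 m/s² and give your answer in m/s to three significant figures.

51.5 m/s

At the maximum speed, friction acts down the slope at its limiting value f = μN. Radially (horizontal, toward centre): N sinθ + μN cosθ = mv²/r. Vertically: N cosθ − μN sinθ = mg.
Dividing: v² = r g (sinθ + μcosθ)/(cosθ − μsinθ).
sinθ + μcosθ = 0.5490 + 0.250×0.8358 = 0.7580; cosθ − μsinθ = 0.8358 − 0.250×0.5490 = 0.6986.
v² = 249 × 9.81 × 0.7580/0.6986 = 2650 m²/s², so v = 51.48 m/s.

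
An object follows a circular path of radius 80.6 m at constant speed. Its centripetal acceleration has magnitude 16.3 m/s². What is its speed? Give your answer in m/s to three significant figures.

a_c = v²/r ⇒ v = √(a_c · r) = √(16.3 × 80.6) = √1314 = 36.25 m/s.

36.2 m/s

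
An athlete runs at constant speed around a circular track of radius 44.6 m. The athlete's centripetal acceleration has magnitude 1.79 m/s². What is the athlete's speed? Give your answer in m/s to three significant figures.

a_c = v²/r ⇒ v = √(a_c · r) = √(1.79 × 44.6) = √79.83 = 8.935 m/s.

8.93 m/s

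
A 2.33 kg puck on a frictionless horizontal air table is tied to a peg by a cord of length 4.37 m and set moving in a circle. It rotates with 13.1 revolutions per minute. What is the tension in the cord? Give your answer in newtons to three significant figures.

19.2 N

ω = 13.1 rev/min × 2π/60 = 1.372 rad/s, so v = ωr = 1.372 × 4.37 = 5.995 m/s.
The tension is the only horizontal force, so it supplies the full centripetal force: T = m v²/r = 2.33 × (5.995)²/4.37 = 2.33 × 35.94/4.37 = 19.16 N.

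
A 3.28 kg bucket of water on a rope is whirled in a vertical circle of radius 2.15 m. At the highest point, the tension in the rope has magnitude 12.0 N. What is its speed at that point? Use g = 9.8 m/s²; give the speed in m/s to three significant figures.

At the top, T + mg = mv²/r, so v = √(r(T/m + g)) = √(2.15 × (12.0/3.28 + 9.8)) = √(2.15 × 13.46) = √28.94 = 5.379 m/s.

5.38 m/s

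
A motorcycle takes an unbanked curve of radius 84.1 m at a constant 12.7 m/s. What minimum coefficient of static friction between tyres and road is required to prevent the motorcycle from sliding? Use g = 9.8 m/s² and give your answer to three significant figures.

Friction provides the centripetal force: μ_s m g = m v²/r, so μ_s = v²/(g r) = (12.70)²/(9.8 × 84.1) = 161.3/824.2 = 0.1957.

0.196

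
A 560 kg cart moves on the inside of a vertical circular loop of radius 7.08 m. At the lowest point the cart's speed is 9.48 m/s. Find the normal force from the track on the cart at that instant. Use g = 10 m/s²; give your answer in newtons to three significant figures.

At the lowest point, N points up (toward the centre) and the weight mg points down (away from the centre), so the net inward force is N − mg = mv²/r.
N = m(v²/r + g) = 560 × ((9.48)²/7.08 + 10.0) = 560 × (12.69 + 10.0) = 560 × 22.69 = 12710 N.

12700 N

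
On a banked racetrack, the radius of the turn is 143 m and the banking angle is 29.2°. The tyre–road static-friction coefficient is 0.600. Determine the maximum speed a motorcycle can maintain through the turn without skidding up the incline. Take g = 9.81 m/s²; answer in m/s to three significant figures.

49.5 m/s

At the maximum speed, friction acts down the slope at its limiting value f = μN. Radially (horizontal, toward centre): N sinθ + μN cosθ = mv²/r. Vertically: N cosθ − μN sinθ = mg.
Dividing: v² = r g (sinθ + μcosθ)/(cosθ − μsinθ).
sinθ + μcosθ = 0.4879 + 0.600×0.8729 = 1.012; cosθ − μsinθ = 0.8729 − 0.600×0.4879 = 0.5802.
v² = 143 × 9.81 × 1.012/0.5802 = 2446 m²/s², so v = 49.46 m/s.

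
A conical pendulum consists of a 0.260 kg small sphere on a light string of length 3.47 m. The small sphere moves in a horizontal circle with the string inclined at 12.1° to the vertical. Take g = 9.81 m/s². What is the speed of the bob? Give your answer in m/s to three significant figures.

1.24 m/s

The radius of the circle is r = L sinθ = 3.47 × sin 12.1° = 0.7274 m.
Horizontally T sinθ = mv²/r and vertically T cosθ = mg, so tanθ = v²/(rg).
v = √(r g tanθ) = √(0.7274 × 9.81 × 0.2144) = √1.530 = 1.237 m/s.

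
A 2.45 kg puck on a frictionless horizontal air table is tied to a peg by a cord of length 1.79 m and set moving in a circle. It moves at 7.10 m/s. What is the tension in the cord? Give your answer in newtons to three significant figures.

69.0 N

The tension is the only horizontal force, so it supplies the full centripetal force: T = m v²/r = 2.45 × (7.100)²/1.79 = 2.45 × 50.41/1.79 = 69.00 N.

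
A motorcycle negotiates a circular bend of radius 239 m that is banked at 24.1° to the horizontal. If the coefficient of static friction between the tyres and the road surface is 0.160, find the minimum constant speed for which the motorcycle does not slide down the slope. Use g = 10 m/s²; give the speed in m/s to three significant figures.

At the minimum speed, friction acts up the slope at its limiting value f = μN. Radially (horizontal, toward centre): N sinθ − μN cosθ = mv²/r. Vertically: N cosθ + μN sinθ = mg.
Dividing: v² = r g (sinθ − μcosθ)/(cosθ + μsinθ).
sinθ − μcosθ = 0.4083 − 0.160×0.9128 = 0.2623; cosθ + μsinθ = 0.9128 + 0.160×0.4083 = 0.9782.
v² = 239 × 10.0 × 0.2623/0.9782 = 640.8 m²/s², so v = 25.31 m/s.

25.3 m/s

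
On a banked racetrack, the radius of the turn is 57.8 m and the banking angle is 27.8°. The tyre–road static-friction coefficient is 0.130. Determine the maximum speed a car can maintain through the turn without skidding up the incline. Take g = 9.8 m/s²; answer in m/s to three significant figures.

At the maximum speed, friction acts down the slope at its limiting value f = μN. Radially (horizontal, toward centre): N sinθ + μN cosθ = mv²/r. Vertically: N cosθ − μN sinθ = mg.
Dividing: v² = r g (sinθ + μcosθ)/(cosθ − μsinθ).
sinθ + μcosθ = 0.4664 + 0.130×0.8846 = 0.5814; cosθ − μsinθ = 0.8846 − 0.130×0.4664 = 0.8240.
v² = 57.8 × 9.8 × 0.5814/0.8240 = 399.7 m²/s², so v = 19.99 m/s.

20.0 m/s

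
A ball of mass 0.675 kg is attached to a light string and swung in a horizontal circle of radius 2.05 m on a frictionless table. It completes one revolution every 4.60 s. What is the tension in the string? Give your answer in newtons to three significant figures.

v = 2πr/T = 2π × 2.05/4.60 = 2.800 m/s.
The tension is the only horizontal force, so it supplies the full centripetal force: T = m v²/r = 0.675 × (2.800)²/2.05 = 0.675 × 7.841/2.05 = 2.582 N.

2.58 N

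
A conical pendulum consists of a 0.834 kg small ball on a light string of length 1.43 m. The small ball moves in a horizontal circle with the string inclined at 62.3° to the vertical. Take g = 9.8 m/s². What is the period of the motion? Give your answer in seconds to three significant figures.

1.64 s

r = L sinθ = 1.266 m. From T sinθ = mω²r and T cosθ = mg: tanθ = ω²r/g, so ω² = g tanθ / r = g/(L cosθ).
ω = √(g/(L cosθ)) = √(9.8/(1.43 × 0.4648)) = √14.74 = 3.840 rad/s.
Period = 2π/ω = 1.636 s.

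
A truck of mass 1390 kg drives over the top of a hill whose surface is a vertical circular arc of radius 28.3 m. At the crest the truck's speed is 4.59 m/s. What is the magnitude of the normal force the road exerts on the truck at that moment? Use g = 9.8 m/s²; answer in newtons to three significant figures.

12600 N

At the crest the centripetal acceleration points downward (toward the centre of the arc), so mg − N = mv²/r.
N = m(g − v²/r) = 1390 × (9.8 − (4.59)²/28.3) = 1390 × (9.8 − 0.7445) = 1390 × 9.056 = 12590 N.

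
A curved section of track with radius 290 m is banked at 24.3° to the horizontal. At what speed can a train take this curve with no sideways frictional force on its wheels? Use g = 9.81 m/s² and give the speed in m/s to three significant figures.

On a frictionless banked curve, N sinθ = mv²/r and N cosθ = mg, so tanθ = v²/(rg).
v = √(r g tanθ) = √(290 × 9.81 × tan 24.3°) = √(290 × 9.81 × 0.4515) = √1285 = 35.84 m/s.

35.8 m/s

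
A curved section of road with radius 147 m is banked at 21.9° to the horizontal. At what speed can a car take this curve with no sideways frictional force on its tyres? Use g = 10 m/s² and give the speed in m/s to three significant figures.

On a frictionless banked curve, N sinθ = mv²/r and N cosθ = mg, so tanθ = v²/(rg).
v = √(r g tanθ) = √(147 × 10.0 × tan 21.9°) = √(147 × 10.0 × 0.4020) = √590.9 = 24.31 m/s.

24.3 m/s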